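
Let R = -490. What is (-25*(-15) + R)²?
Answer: 13225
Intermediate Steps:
(-25*(-15) + R)² = (-25*(-15) - 490)² = (375 - 490)² = (-115)² = 13225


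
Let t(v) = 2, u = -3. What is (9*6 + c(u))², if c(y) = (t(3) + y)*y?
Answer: 3249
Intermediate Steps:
c(y) = y*(2 + y) (c(y) = (2 + y)*y = y*(2 + y))
(9*6 + c(u))² = (9*6 - 3*(2 - 3))² = (54 - 3*(-1))² = (54 + 3)² = 57² = 3249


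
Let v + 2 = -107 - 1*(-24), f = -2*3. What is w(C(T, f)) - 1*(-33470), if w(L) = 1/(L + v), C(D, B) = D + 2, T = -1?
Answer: 2811479/84 ≈ 33470.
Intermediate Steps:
f = -6
C(D, B) = 2 + D
v = -85 (v = -2 + (-107 - 1*(-24)) = -2 + (-107 + 24) = -2 - 83 = -85)
w(L) = 1/(-85 + L) (w(L) = 1/(L - 85) = 1/(-85 + L))
w(C(T, f)) - 1*(-33470) = 1/(-85 + (2 - 1)) - 1*(-33470) = 1/(-85 + 1) + 33470 = 1/(-84) + 33470 = -1/84 + 33470 = 2811479/84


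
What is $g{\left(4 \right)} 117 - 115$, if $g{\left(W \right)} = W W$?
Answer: $1757$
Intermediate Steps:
$g{\left(W \right)} = W^{2}$
$g{\left(4 \right)} 117 - 115 = 4^{2} \cdot 117 - 115 = 16 \cdot 117 - 115 = 1872 - 115 = 1757$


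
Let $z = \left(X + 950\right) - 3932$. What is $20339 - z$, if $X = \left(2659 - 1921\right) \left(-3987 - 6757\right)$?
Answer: $7952393$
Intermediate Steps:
$X = -7929072$ ($X = 738 \left(-10744\right) = -7929072$)
$z = -7932054$ ($z = \left(-7929072 + 950\right) - 3932 = -7928122 - 3932 = -7932054$)
$20339 - z = 20339 - -7932054 = 20339 + 7932054 = 7952393$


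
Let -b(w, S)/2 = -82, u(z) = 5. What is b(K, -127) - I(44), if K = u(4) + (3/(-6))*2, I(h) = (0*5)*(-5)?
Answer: 164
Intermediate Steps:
I(h) = 0 (I(h) = 0*(-5) = 0)
K = 4 (K = 5 + (3/(-6))*2 = 5 + (3*(-⅙))*2 = 5 - ½*2 = 5 - 1 = 4)
b(w, S) = 164 (b(w, S) = -2*(-82) = 164)
b(K, -127) - I(44) = 164 - 1*0 = 164 + 0 = 164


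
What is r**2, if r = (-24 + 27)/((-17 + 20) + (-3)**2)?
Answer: 1/16 ≈ 0.062500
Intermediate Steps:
r = 1/4 (r = 3/(3 + 9) = 3/12 = 3*(1/12) = 1/4 ≈ 0.25000)
r**2 = (1/4)**2 = 1/16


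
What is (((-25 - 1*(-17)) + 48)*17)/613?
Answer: 680/613 ≈ 1.1093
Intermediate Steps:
(((-25 - 1*(-17)) + 48)*17)/613 = (((-25 + 17) + 48)*17)*(1/613) = ((-8 + 48)*17)*(1/613) = (40*17)*(1/613) = 680*(1/613) = 680/613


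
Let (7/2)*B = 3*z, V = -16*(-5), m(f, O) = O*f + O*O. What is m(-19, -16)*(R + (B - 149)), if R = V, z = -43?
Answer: -59280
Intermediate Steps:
m(f, O) = O² + O*f (m(f, O) = O*f + O² = O² + O*f)
V = 80
B = -258/7 (B = 2*(3*(-43))/7 = (2/7)*(-129) = -258/7 ≈ -36.857)
R = 80
m(-19, -16)*(R + (B - 149)) = (-16*(-16 - 19))*(80 + (-258/7 - 149)) = (-16*(-35))*(80 - 1301/7) = 560*(-741/7) = -59280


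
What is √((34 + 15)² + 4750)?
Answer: √7151 ≈ 84.564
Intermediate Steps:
√((34 + 15)² + 4750) = √(49² + 4750) = √(2401 + 4750) = √7151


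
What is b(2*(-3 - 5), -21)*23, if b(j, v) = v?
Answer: -483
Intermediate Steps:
b(2*(-3 - 5), -21)*23 = -21*23 = -483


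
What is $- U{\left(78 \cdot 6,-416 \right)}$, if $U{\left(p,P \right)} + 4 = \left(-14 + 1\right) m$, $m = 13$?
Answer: $173$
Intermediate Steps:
$U{\left(p,P \right)} = -173$ ($U{\left(p,P \right)} = -4 + \left(-14 + 1\right) 13 = -4 - 169 = -173$)
$- U{\left(78 \cdot 6,-416 \right)} = \left(-1\right) \left(-173\right) = 173$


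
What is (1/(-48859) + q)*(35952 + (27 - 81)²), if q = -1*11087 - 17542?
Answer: -54367948638816/48859 ≈ -1.1128e+9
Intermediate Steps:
q = -28629 (q = -11087 - 17542 = -28629)
(1/(-48859) + q)*(35952 + (27 - 81)²) = (1/(-48859) - 28629)*(35952 + (27 - 81)²) = (-1/48859 - 28629)*(35952 + (-54)²) = -1398784312*(35952 + 2916)/48859 = -1398784312/48859*38868 = -54367948638816/48859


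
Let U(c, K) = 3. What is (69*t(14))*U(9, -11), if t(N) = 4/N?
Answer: 414/7 ≈ 59.143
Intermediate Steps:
(69*t(14))*U(9, -11) = (69*(4/14))*3 = (69*(4*(1/14)))*3 = (69*(2/7))*3 = (138/7)*3 = 414/7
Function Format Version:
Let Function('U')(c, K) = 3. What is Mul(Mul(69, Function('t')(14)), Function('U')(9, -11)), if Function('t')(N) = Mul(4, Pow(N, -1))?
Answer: Rational(414, 7) ≈ 59.143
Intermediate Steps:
Mul(Mul(69, Function('t')(14)), Function('U')(9, -11)) = Mul(Mul(69, Mul(4, Pow(14, -1))), 3) = Mul(Mul(69, Mul(4, Rational(1, 14))), 3) = Mul(Mul(69, Rational(2, 7)), 3) = Mul(Rational(138, 7), 3) = Rational(414, 7)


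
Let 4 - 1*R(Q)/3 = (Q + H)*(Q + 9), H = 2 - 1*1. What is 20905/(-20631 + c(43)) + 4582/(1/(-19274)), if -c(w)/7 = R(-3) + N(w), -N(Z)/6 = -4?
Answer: -373301033417/4227 ≈ -8.8313e+7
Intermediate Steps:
H = 1 (H = 2 - 1 = 1)
N(Z) = 24 (N(Z) = -6*(-4) = 24)
R(Q) = 12 - 3*(1 + Q)*(9 + Q) (R(Q) = 12 - 3*(Q + 1)*(Q + 9) = 12 - 3*(1 + Q)*(9 + Q))
c(w) = -504 (c(w) = -7*((-15 - 30*(-3) - 3*(-3)**2) + 24) = -7*((-15 + 90 - 3*9) + 24) = -7*((-15 + 90 - 27) + 24) = -7*(48 + 24) = -7*72 = -504)
20905/(-20631 + c(43)) + 4582/(1/(-19274)) = 20905/(-20631 - 504) + 4582/(1/(-19274)) = 20905/(-21135) + 4582/(-1/19274) = 20905*(-1/21135) + 4582*(-19274) = -4181/4227 - 88313468 = -373301033417/4227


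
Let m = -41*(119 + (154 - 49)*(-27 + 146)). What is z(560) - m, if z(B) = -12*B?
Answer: 510454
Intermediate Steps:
m = -517174 (m = -41*(119 + 105*119) = -41*(119 + 12495) = -41*12614 = -1*517174 = -517174)
z(560) - m = -12*560 - 1*(-517174) = -6720 + 517174 = 510454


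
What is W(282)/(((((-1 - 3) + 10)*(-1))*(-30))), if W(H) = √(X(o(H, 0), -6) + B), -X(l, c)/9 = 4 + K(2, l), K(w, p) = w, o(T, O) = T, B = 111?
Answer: √57/180 ≈ 0.041944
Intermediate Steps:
X(l, c) = -54 (X(l, c) = -9*(4 + 2) = -9*6 = -54)
W(H) = √57 (W(H) = √(-54 + 111) = √57)
W(282)/(((((-1 - 3) + 10)*(-1))*(-30))) = √57/(((((-1 - 3) + 10)*(-1))*(-30))) = √57/((((-4 + 10)*(-1))*(-30))) = √57/(((6*(-1))*(-30))) = √57/((-6*(-30))) = √57/180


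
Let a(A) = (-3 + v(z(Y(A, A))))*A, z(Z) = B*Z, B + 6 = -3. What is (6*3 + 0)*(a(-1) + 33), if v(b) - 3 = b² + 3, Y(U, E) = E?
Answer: -918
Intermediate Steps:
B = -9 (B = -6 - 3 = -9)
z(Z) = -9*Z
v(b) = 6 + b² (v(b) = 3 + (b² + 3) = 3 + (3 + b²) = 6 + b²)
a(A) = A*(3 + 81*A²) (a(A) = (-3 + (6 + (-9*A)²))*A = (-3 + (6 + 81*A²))*A = (3 + 81*A²)*A = A*(3 + 81*A²))
(6*3 + 0)*(a(-1) + 33) = (6*3 + 0)*((3*(-1) + 81*(-1)³) + 33) = (18 + 0)*((-3 + 81*(-1)) + 33) = 18*((-3 - 81) + 33) = 18*(-84 + 33) = 18*(-51) = -918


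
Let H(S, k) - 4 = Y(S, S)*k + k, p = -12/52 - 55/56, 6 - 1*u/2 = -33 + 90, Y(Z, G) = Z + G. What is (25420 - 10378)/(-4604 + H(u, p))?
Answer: -521456/150931 ≈ -3.4549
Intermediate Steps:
Y(Z, G) = G + Z
u = -102 (u = 12 - 2*(-33 + 90) = 12 - 2*57 = 12 - 114 = -102)
p = -883/728 (p = -12*1/52 - 55*1/56 = -3/13 - 55/56 = -883/728 ≈ -1.2129)
H(S, k) = 4 + k + 2*S*k (H(S, k) = 4 + ((S + S)*k + k) = 4 + ((2*S)*k + k) = 4 + (2*S*k + k) = 4 + (k + 2*S*k) = 4 + k + 2*S*k)
(25420 - 10378)/(-4604 + H(u, p)) = (25420 - 10378)/(-4604 + (4 - 883/728 + 2*(-102)*(-883/728))) = 15042/(-4604 + (4 - 883/728 + 45033/182)) = 15042/(-4604 + 26023/104) = 15042/(-452793/104) = 15042*(-104/452793) = -521456/150931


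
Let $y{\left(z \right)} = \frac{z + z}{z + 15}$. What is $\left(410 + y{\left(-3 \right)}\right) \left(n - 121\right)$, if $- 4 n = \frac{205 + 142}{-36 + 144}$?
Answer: $- \frac{4788329}{96} \approx -49878.0$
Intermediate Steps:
$n = - \frac{347}{432}$ ($n = - \frac{\left(205 + 142\right) \frac{1}{-36 + 144}}{4} = - \frac{347 \cdot \frac{1}{108}}{4} = \left(- \frac{1}{4}\right) \frac{347}{108} = - \frac{347}{432} \approx -0.80324$)
$y{\left(z \right)} = \frac{2 z}{15 + z}$
$\left(410 + y{\left(-3 \right)}\right) \left(n - 121\right) = \left(410 + 2 \left(-3\right) \frac{1}{15 - 3}\right) \left(- \frac{347}{432} - 121\right) = \left(410 + 2 \left(-3\right) \frac{1}{12}\right) \left(- \frac{52619}{432}\right) = \left(410 - \frac{1}{2}\right) \left(- \frac{52619}{432}\right) = \frac{819}{2} \left(- \frac{52619}{432}\right) = - \frac{4788329}{96}$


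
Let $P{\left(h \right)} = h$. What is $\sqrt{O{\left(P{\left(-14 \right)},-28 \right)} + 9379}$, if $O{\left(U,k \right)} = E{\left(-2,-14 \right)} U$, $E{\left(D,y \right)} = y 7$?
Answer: $\sqrt{10751} \approx 103.69$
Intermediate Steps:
$E{\left(D,y \right)} = 7 y$
$O{\left(U,k \right)} = - 98 U$ ($O{\left(U,k \right)} = 7 \left(-14\right) U = - 98 U$)
$\sqrt{O{\left(P{\left(-14 \right)},-28 \right)} + 9379} = \sqrt{\left(-98\right) \left(-14\right) + 9379} = \sqrt{1372 + 9379} = \sqrt{10751}$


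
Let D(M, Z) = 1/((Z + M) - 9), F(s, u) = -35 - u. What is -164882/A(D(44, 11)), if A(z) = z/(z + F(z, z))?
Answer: 265460020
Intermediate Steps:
D(M, Z) = 1/(-9 + M + Z) (D(M, Z) = 1/((M + Z) - 9) = 1/(-9 + M + Z))
A(z) = -z/35 (A(z) = z/(z + (-35 - z)) = z/(-35) = -z/35)
-164882/A(D(44, 11)) = -164882/((-1/(35*(-9 + 44 + 11)))) = -164882/((-1/35/46)) = -164882/((-1/35*1/46)) = -164882/(-1/1610) = -164882*(-1610) = 265460020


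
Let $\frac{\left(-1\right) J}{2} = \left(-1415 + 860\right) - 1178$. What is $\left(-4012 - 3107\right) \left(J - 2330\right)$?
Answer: $-8087184$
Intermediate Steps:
$J = 3466$ ($J = - 2 \left(\left(-1415 + 860\right) - 1178\right) = - 2 \left(-555 - 1178\right) = \left(-2\right) \left(-1733\right) = 3466$)
$\left(-4012 - 3107\right) \left(J - 2330\right) = \left(-4012 - 3107\right) \left(3466 - 2330\right) = \left(-7119\right) 1136 = -8087184$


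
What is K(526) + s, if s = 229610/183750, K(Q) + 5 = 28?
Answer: 445586/18375 ≈ 24.250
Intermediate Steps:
K(Q) = 23 (K(Q) = -5 + 28 = 23)
s = 22961/18375 (s = 229610*(1/183750) = 22961/18375 ≈ 1.2496)
K(526) + s = 23 + 22961/18375 = 445586/18375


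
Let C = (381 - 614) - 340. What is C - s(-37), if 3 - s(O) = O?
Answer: -613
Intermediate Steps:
s(O) = 3 - O
C = -573 (C = -233 - 340 = -573)
C - s(-37) = -573 - (3 - 1*(-37)) = -573 - (3 + 37) = -573 - 1*40 = -573 - 40 = -613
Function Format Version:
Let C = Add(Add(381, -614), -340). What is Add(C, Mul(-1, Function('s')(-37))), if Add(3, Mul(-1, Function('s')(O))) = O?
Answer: -613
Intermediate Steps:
Function('s')(O) = Add(3, Mul(-1, O))
C = -573 (C = Add(-233, -340) = -573)
Add(C, Mul(-1, Function('s')(-37))) = Add(-573, Mul(-1, Add(3, Mul(-1, -37)))) = Add(-573, Mul(-1, Add(3, 37))) = Add(-573, Mul(-1, 40)) = Add(-573, -40) = -613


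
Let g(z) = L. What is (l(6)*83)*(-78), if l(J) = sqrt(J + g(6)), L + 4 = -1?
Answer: -6474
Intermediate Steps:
L = -5 (L = -4 - 1 = -5)
g(z) = -5
l(J) = sqrt(-5 + J) (l(J) = sqrt(J - 5) = sqrt(-5 + J))
(l(6)*83)*(-78) = (sqrt(-5 + 6)*83)*(-78) = (sqrt(1)*83)*(-78) = (1*83)*(-78) = 83*(-78) = -6474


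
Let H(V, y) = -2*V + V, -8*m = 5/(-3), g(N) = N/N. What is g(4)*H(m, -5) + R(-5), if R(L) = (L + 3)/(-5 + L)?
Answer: -1/120 ≈ -0.0083333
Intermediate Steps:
R(L) = (3 + L)/(-5 + L)
g(N) = 1
m = 5/24 (m = -5/(8*(-3)) = -5*(-1)/(8*3) = -⅛*(-5/3) = 5/24 ≈ 0.20833)
H(V, y) = -V
g(4)*H(m, -5) + R(-5) = 1*(-1*5/24) + (3 - 5)/(-5 - 5) = 1*(-5/24) - 2/(-10) = -5/24 - ⅒*(-2) = -5/24 + ⅕ = -1/120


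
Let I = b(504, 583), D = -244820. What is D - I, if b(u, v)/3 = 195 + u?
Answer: -246917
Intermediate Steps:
b(u, v) = 585 + 3*u (b(u, v) = 3*(195 + u) = 585 + 3*u)
I = 2097 (I = 585 + 3*504 = 585 + 1512 = 2097)
D - I = -244820 - 1*2097 = -244820 - 2097 = -246917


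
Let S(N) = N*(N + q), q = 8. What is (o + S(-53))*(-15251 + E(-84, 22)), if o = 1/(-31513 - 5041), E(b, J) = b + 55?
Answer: -666065047960/18277 ≈ -3.6443e+7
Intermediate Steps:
E(b, J) = 55 + b
o = -1/36554 (o = 1/(-36554) = -1/36554 ≈ -2.7357e-5)
S(N) = N*(8 + N) (S(N) = N*(N + 8) = N*(8 + N))
(o + S(-53))*(-15251 + E(-84, 22)) = (-1/36554 - 53*(8 - 53))*(-15251 + (55 - 84)) = (-1/36554 - 53*(-45))*(-15251 - 29) = (-1/36554 + 2385)*(-15280) = (87181289/36554)*(-15280) = -666065047960/18277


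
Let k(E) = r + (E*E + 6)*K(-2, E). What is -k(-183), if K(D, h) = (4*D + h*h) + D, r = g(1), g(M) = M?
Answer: -1121379106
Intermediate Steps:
r = 1
K(D, h) = h**2 + 5*D (K(D, h) = (4*D + h**2) + D = (h**2 + 4*D) + D = h**2 + 5*D)
k(E) = 1 + (-10 + E**2)*(6 + E**2) (k(E) = 1 + (E*E + 6)*(E**2 + 5*(-2)) = 1 + (E**2 + 6)*(E**2 - 10) = 1 + (6 + E**2)*(-10 + E**2) = 1 + (-10 + E**2)*(6 + E**2))
-k(-183) = -(-59 + (-183)**4 - 4*(-183)**2) = -(-59 + 1121513121 - 4*33489) = -(-59 + 1121513121 - 133956) = -1*1121379106 = -1121379106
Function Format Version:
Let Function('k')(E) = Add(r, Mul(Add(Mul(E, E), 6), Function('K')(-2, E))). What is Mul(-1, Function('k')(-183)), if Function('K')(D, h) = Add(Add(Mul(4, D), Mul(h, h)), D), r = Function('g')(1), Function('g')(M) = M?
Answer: -1121379106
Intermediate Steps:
r = 1
Function('K')(D, h) = Add(Pow(h, 2), Mul(5, D)) (Function('K')(D, h) = Add(Add(Mul(4, D), Pow(h, 2)), D) = Add(Add(Pow(h, 2), Mul(4, D)), D) = Add(Pow(h, 2), Mul(5, D)))
Function('k')(E) = Add(1, Mul(Add(-10, Pow(E, 2)), Add(6, Pow(E, 2)))) (Function('k')(E) = Add(1, Mul(Add(Mul(E, E), 6), Add(Pow(E, 2), Mul(5, -2)))) = Add(1, Mul(Add(Pow(E, 2), 6), Add(Pow(E, 2), -10))) = Add(1, Mul(Add(6, Pow(E, 2)), Add(-10, Pow(E, 2)))) = Add(1, Mul(Add(-10, Pow(E, 2)), Add(6, Pow(E, 2)))))
Mul(-1, Function('k')(-183)) = Mul(-1, Add(-59, Pow(-183, 4), Mul(-4, Pow(-183, 2)))) = Mul(-1, Add(-59, 1121513121, Mul(-4, 33489))) = Mul(-1, Add(-59, 1121513121, -133956)) = Mul(-1, 1121379106) = -1121379106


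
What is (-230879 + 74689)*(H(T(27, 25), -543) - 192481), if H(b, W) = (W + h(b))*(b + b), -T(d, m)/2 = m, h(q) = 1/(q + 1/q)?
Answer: 53977027515390/2501 ≈ 2.1582e+10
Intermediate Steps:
T(d, m) = -2*m
H(b, W) = 2*b*(W + b/(1 + b²)) (H(b, W) = (W + b/(1 + b²))*(b + b) = (W + b/(1 + b²))*(2*b) = 2*b*(W + b/(1 + b²)))
(-230879 + 74689)*(H(T(27, 25), -543) - 192481) = (-230879 + 74689)*(2*(-2*25)*(-2*25 - 543*(1 + (-2*25)²))/(1 + (-2*25)²) - 192481) = -156190*(2*(-50)*(-50 - 543*(1 + (-50)²))/(1 + (-50)²) - 192481) = -156190*(2*(-50)*(-50 - 543*(1 + 2500))/(1 + 2500) - 192481) = -156190*(2*(-50)*(-50 - 543*2501)/2501 - 192481) = -156190*(2*(-50)*(1/2501)*(-50 - 1358043) - 192481) = -156190*(2*(-50)*(1/2501)*(-1358093) - 192481) = -156190*(135809300/2501 - 192481) = -156190*(-345585681/2501) = 53977027515390/2501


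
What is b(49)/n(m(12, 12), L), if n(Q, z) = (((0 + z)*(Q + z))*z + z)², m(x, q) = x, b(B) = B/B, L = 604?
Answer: 1/50502341387107600 ≈ 1.9801e-17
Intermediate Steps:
b(B) = 1
n(Q, z) = (z + z²*(Q + z))² (n(Q, z) = ((z*(Q + z))*z + z)² = (z²*(Q + z) + z)² = (z + z²*(Q + z))²)
b(49)/n(m(12, 12), L) = 1/(604²*(1 + 604² + 12*604)²) = 1/(364816*(1 + 364816 + 7248)²) = 1/(364816*372065²) = 1/(364816*138432364225) = 1/50502341387107600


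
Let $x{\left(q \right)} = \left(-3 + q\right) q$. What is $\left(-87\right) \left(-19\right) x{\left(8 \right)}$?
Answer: $66120$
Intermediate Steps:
$x{\left(q \right)} = q \left(-3 + q\right)$
$\left(-87\right) \left(-19\right) x{\left(8 \right)} = \left(-87\right) \left(-19\right) 8 \left(-3 + 8\right) = 1653 \cdot 8 \cdot 5 = 1653 \cdot 40 = 66120$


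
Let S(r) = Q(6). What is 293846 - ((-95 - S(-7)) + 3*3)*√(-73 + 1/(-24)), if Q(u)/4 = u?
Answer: 293846 + 55*I*√10518/6 ≈ 2.9385e+5 + 940.11*I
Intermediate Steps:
Q(u) = 4*u
S(r) = 24 (S(r) = 4*6 = 24)
293846 - ((-95 - S(-7)) + 3*3)*√(-73 + 1/(-24)) = 293846 - ((-95 - 1*24) + 3*3)*√(-73 + 1/(-24)) = 293846 - ((-95 - 24) + 9)*√(-73 - 1/24) = 293846 - (-119 + 9)*√(-1753/24) = 293846 - (-110)*I*√10518/12 = 293846 - (-55)*I*√10518/6 = 293846 + 55*I*√10518/6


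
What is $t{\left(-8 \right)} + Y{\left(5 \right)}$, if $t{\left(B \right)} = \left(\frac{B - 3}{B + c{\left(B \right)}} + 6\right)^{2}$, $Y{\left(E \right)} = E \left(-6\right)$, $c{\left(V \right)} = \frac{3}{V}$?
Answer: $\frac{105430}{4489} \approx 23.486$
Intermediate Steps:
$Y{\left(E \right)} = - 6 E$
$t{\left(B \right)} = \left(6 + \frac{-3 + B}{B + \frac{3}{B}}\right)^{2}$ ($t{\left(B \right)} = \left(\frac{B - 3}{B + \frac{3}{B}} + 6\right)^{2} = \left(\frac{-3 + B}{B + \frac{3}{B}} + 6\right)^{2} = \left(6 + \frac{-3 + B}{B + \frac{3}{B}}\right)^{2}$)
$t{\left(-8 \right)} + Y{\left(5 \right)} = \frac{\left(18 - 8 \left(-3 + 7 \left(-8\right)\right)\right)^{2}}{\left(3 + \left(-8\right)^{2}\right)^{2}} - 30 = \frac{\left(18 - 8 \left(-3 - 56\right)\right)^{2}}{\left(3 + 64\right)^{2}} - 30 = \frac{\left(18 - -472\right)^{2}}{4489} - 30 = \frac{\left(18 + 472\right)^{2}}{4489} - 30 = \frac{490^{2}}{4489} - 30 = \frac{1}{4489} \cdot 240100 - 30 = \frac{240100}{4489} - 30 = \frac{105430}{4489}$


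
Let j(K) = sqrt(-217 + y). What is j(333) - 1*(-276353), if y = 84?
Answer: 276353 + I*sqrt(133) ≈ 2.7635e+5 + 11.533*I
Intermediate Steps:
j(K) = I*sqrt(133) (j(K) = sqrt(-217 + 84) = sqrt(-133) = I*sqrt(133))
j(333) - 1*(-276353) = I*sqrt(133) - 1*(-276353) = I*sqrt(133) + 276353 = 276353 + I*sqrt(133)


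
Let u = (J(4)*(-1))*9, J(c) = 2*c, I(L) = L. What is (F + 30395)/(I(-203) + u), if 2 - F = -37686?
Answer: -68083/275 ≈ -247.57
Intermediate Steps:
F = 37688 (F = 2 - 1*(-37686) = 2 + 37686 = 37688)
u = -72 (u = ((2*4)*(-1))*9 = (8*(-1))*9 = -8*9 = -72)
(F + 30395)/(I(-203) + u) = (37688 + 30395)/(-203 - 72) = 68083/(-275) = 68083*(-1/275) = -68083/275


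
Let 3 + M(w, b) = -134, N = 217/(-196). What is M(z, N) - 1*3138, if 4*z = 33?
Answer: -3275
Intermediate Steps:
z = 33/4 (z = (¼)*33 = 33/4 ≈ 8.2500)
N = -31/28 (N = 217*(-1/196) = -31/28 ≈ -1.1071)
M(w, b) = -137 (M(w, b) = -3 - 134 = -137)
M(z, N) - 1*3138 = -137 - 1*3138 = -137 - 3138 = -3275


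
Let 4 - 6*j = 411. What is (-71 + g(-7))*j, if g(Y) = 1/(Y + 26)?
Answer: 274318/57 ≈ 4812.6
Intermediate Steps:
j = -407/6 (j = ⅔ - ⅙*411 = ⅔ - 137/2 = -407/6 ≈ -67.833)
g(Y) = 1/(26 + Y)
(-71 + g(-7))*j = (-71 + 1/(26 - 7))*(-407/6) = (-71 + 1/19)*(-407/6) = -1348/19*(-407/6) = 274318/57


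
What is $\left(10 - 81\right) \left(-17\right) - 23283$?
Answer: $-22076$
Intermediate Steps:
$\left(10 - 81\right) \left(-17\right) - 23283 = \left(-71\right) \left(-17\right) - 23283 = 1207 - 23283 = -22076$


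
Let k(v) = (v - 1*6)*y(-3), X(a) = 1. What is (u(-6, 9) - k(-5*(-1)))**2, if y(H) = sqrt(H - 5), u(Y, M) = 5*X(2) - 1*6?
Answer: (1 - 2*I*sqrt(2))**2 ≈ -7.0 - 5.6569*I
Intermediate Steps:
u(Y, M) = -1 (u(Y, M) = 5*1 - 1*6 = 5 - 6 = -1)
y(H) = sqrt(-5 + H)
k(v) = 2*I*sqrt(2)*(-6 + v) (k(v) = (v - 1*6)*sqrt(-5 - 3) = (v - 6)*sqrt(-8) = (-6 + v)*(2*I*sqrt(2)) = 2*I*sqrt(2)*(-6 + v))
(u(-6, 9) - k(-5*(-1)))**2 = (-1 - 2*I*sqrt(2)*(-6 - 5*(-1)))**2 = (-1 - 2*I*sqrt(2)*(-6 + 5))**2 = (-1 - 2*I*sqrt(2)*(-1))**2 = (-1 - (-2)*I*sqrt(2))**2 = (-1 + 2*I*sqrt(2))**2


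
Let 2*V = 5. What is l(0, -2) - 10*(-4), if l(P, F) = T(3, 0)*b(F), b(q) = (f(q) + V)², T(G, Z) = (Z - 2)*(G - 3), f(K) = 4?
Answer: 40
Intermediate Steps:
V = 5/2 (V = (½)*5 = 5/2 ≈ 2.5000)
T(G, Z) = (-3 + G)*(-2 + Z) (T(G, Z) = (-2 + Z)*(-3 + G) = (-3 + G)*(-2 + Z))
b(q) = 169/4 (b(q) = (4 + 5/2)² = (13/2)² = 169/4)
l(P, F) = 0 (l(P, F) = (6 - 3*0 - 2*3 + 3*0)*(169/4) = (6 + 0 - 6 + 0)*(169/4) = 0*(169/4) = 0)
l(0, -2) - 10*(-4) = 0 - 10*(-4) = 0 + 40 = 40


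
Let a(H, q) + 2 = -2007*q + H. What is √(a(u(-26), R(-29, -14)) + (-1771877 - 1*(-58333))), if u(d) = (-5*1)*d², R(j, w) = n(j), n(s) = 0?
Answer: I*√1716926 ≈ 1310.3*I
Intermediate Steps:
R(j, w) = 0
u(d) = -5*d²
a(H, q) = -2 + H - 2007*q (a(H, q) = -2 + (-2007*q + H) = -2 + (H - 2007*q) = -2 + H - 2007*q)
√(a(u(-26), R(-29, -14)) + (-1771877 - 1*(-58333))) = √((-2 - 5*(-26)² - 2007*0) + (-1771877 - 1*(-58333))) = √((-2 - 5*676 + 0) + (-1771877 + 58333)) = √((-2 - 3380 + 0) - 1713544) = √(-3382 - 1713544) = √(-1716926) = I*√1716926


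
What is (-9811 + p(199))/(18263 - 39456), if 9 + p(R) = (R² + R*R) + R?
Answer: -69581/21193 ≈ -3.2832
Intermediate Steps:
p(R) = -9 + R + 2*R² (p(R) = -9 + ((R² + R*R) + R) = -9 + ((R² + R²) + R) = -9 + (2*R² + R) = -9 + (R + 2*R²) = -9 + R + 2*R²)
(-9811 + p(199))/(18263 - 39456) = (-9811 + (-9 + 199 + 2*199²))/(18263 - 39456) = (-9811 + (-9 + 199 + 2*39601))/(-21193) = (-9811 + (-9 + 199 + 79202))*(-1/21193) = (-9811 + 79392)*(-1/21193) = 69581*(-1/21193) = -69581/21193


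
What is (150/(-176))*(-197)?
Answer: 14775/88 ≈ 167.90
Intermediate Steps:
(150/(-176))*(-197) = (150*(-1/176))*(-197) = -75/88*(-197) = 14775/88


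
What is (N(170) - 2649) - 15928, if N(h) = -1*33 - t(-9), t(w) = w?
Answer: -18601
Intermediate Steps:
N(h) = -24 (N(h) = -1*33 - 1*(-9) = -33 + 9 = -24)
(N(170) - 2649) - 15928 = (-24 - 2649) - 15928 = -2673 - 15928 = -18601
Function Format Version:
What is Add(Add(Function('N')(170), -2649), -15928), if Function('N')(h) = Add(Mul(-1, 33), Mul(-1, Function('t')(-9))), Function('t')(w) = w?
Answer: -18601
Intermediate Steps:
Function('N')(h) = -24 (Function('N')(h) = Add(Mul(-1, 33), Mul(-1, -9)) = Add(-33, 9) = -24)
Add(Add(Function('N')(170), -2649), -15928) = Add(Add(-24, -2649), -15928) = Add(-2673, -15928) = -18601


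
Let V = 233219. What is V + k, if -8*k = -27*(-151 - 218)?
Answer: 1855789/8 ≈ 2.3197e+5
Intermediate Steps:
k = -9963/8 (k = -(-27)*(-151 - 218)/8 = -(-27)*(-369)/8 = -⅛*9963 = -9963/8 ≈ -1245.4)
V + k = 233219 - 9963/8 = 1855789/8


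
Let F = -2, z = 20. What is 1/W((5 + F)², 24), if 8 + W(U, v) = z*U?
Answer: 1/172 ≈ 0.0058140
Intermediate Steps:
W(U, v) = -8 + 20*U
1/W((5 + F)², 24) = 1/(-8 + 20*(5 - 2)²) = 1/(-8 + 20*3²) = 1/(-8 + 20*9) = 1/(-8 + 180) = 1/172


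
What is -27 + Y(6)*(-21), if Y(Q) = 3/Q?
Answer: -75/2 ≈ -37.500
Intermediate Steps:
-27 + Y(6)*(-21) = -27 + (3/6)*(-21) = -27 + (3*(1/6))*(-21) = -27 + (1/2)*(-21) = -27 - 21/2 = -75/2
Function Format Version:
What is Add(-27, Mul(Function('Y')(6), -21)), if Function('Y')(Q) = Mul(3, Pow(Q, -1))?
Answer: Rational(-75, 2) ≈ -37.500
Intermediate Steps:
Add(-27, Mul(Function('Y')(6), -21)) = Add(-27, Mul(Mul(3, Pow(6, -1)), -21)) = Add(-27, Mul(Mul(3, Rational(1, 6)), -21)) = Add(-27, Mul(Rational(1, 2), -21)) = Add(-27, Rational(-21, 2)) = Rational(-75, 2)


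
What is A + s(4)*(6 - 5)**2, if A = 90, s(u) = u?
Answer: 94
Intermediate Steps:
A + s(4)*(6 - 5)**2 = 90 + 4*(6 - 5)**2 = 90 + 4*1**2 = 90 + 4*1 = 90 + 4 = 94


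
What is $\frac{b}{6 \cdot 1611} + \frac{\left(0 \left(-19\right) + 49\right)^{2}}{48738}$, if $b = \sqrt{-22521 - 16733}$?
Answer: $\frac{2401}{48738} + \frac{i \sqrt{39254}}{9666} \approx 0.049263 + 0.020497 i$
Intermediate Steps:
$b = i \sqrt{39254}$ ($b = \sqrt{-39254} = i \sqrt{39254} \approx 198.13 i$)
$\frac{b}{6 \cdot 1611} + \frac{\left(0 \left(-19\right) + 49\right)^{2}}{48738} = \frac{i \sqrt{39254}}{6 \cdot 1611} + \frac{\left(0 \left(-19\right) + 49\right)^{2}}{48738} = \frac{i \sqrt{39254}}{9666} + \left(0 + 49\right)^{2} \cdot \frac{1}{48738} = i \sqrt{39254} \cdot \frac{1}{9666} + 49^{2} \cdot \frac{1}{48738} = \frac{i \sqrt{39254}}{9666} + 2401 \cdot \frac{1}{48738} = \frac{i \sqrt{39254}}{9666} + \frac{2401}{48738} = \frac{2401}{48738} + \frac{i \sqrt{39254}}{9666}$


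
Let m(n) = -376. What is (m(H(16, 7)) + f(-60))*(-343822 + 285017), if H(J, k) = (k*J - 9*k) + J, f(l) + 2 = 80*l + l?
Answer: 308020590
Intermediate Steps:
f(l) = -2 + 81*l (f(l) = -2 + (80*l + l) = -2 + 81*l)
H(J, k) = J - 9*k + J*k (H(J, k) = (J*k - 9*k) + J = (-9*k + J*k) + J = J - 9*k + J*k)
(m(H(16, 7)) + f(-60))*(-343822 + 285017) = (-376 + (-2 + 81*(-60)))*(-343822 + 285017) = (-376 + (-2 - 4860))*(-58805) = (-376 - 4862)*(-58805) = -5238*(-58805) = 308020590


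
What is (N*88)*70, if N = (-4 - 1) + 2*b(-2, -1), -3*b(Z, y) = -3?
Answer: -18480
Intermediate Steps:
b(Z, y) = 1 (b(Z, y) = -⅓*(-3) = 1)
N = -3 (N = (-4 - 1) + 2*1 = -5 + 2 = -3)
(N*88)*70 = -3*88*70 = -264*70 = -18480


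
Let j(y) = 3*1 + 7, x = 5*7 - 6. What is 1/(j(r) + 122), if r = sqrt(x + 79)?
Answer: 1/132 ≈ 0.0075758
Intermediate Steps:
x = 29 (x = 35 - 6 = 29)
r = 6*sqrt(3) (r = sqrt(29 + 79) = sqrt(108) = 6*sqrt(3) ≈ 10.392)
j(y) = 10 (j(y) = 3 + 7 = 10)
1/(j(r) + 122) = 1/(10 + 122) = 1/132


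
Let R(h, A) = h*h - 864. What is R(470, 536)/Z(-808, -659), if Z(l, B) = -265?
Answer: -220036/265 ≈ -830.32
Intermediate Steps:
R(h, A) = -864 + h² (R(h, A) = h² - 864 = -864 + h²)
R(470, 536)/Z(-808, -659) = (-864 + 470²)/(-265) = (-864 + 220900)*(-1/265) = 220036*(-1/265) = -220036/265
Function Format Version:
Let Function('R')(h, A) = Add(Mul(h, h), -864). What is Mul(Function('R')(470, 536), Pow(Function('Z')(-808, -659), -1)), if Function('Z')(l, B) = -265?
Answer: Rational(-220036, 265) ≈ -830.32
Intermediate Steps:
Function('R')(h, A) = Add(-864, Pow(h, 2)) (Function('R')(h, A) = Add(Pow(h, 2), -864) = Add(-864, Pow(h, 2)))
Mul(Function('R')(470, 536), Pow(Function('Z')(-808, -659), -1)) = Mul(Add(-864, Pow(470, 2)), Pow(-265, -1)) = Mul(Add(-864, 220900), Rational(-1, 265)) = Mul(220036, Rational(-1, 265)) = Rational(-220036, 265)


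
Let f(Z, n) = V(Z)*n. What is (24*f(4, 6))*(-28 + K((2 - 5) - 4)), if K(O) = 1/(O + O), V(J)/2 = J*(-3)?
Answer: 679104/7 ≈ 97015.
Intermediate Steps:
V(J) = -6*J (V(J) = 2*(J*(-3)) = 2*(-3*J) = -6*J)
f(Z, n) = -6*Z*n (f(Z, n) = (-6*Z)*n = -6*Z*n)
K(O) = 1/(2*O)
(24*f(4, 6))*(-28 + K((2 - 5) - 4)) = (24*(-6*4*6))*(-28 + 1/(2*((2 - 5) - 4))) = (24*(-144))*(-28 + 1/(2*(-3 - 4))) = -3456*(-28 + (½)/(-7)) = -3456*(-28 + (½)*(-⅐)) = -3456*(-28 - 1/14) = -3456*(-393/14) = 679104/7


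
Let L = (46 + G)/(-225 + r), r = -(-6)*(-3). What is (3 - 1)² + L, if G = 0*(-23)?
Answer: 926/243 ≈ 3.8107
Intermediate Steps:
r = -18 (r = -1*18 = -18)
G = 0
L = -46/243 (L = (46 + 0)/(-225 - 18) = 46/(-243) = 46*(-1/243) = -46/243 ≈ -0.18930)
(3 - 1)² + L = (3 - 1)² - 46/243 = 2² - 46/243 = 4 - 46/243 = 926/243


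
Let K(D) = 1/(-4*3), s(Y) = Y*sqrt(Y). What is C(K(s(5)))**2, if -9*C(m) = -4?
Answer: 16/81 ≈ 0.19753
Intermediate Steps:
s(Y) = Y**(3/2)
K(D) = -1/12 (K(D) = -1/4*1/3 = -1/12)
C(m) = 4/9 (C(m) = -1/9*(-4) = 4/9)
C(K(s(5)))**2 = (4/9)**2 = 16/81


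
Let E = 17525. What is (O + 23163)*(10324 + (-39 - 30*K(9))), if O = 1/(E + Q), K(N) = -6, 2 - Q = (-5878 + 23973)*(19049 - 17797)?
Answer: 5487326907932870/22637413 ≈ 2.4240e+8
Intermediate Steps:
Q = -22654938 (Q = 2 - (-5878 + 23973)*(19049 - 17797) = 2 - 18095*1252 = 2 - 1*22654940 = 2 - 22654940 = -22654938)
O = -1/22637413 (O = 1/(17525 - 22654938) = 1/(-22637413) = -1/22637413 ≈ -4.4175e-8)
(O + 23163)*(10324 + (-39 - 30*K(9))) = (-1/22637413 + 23163)*(10324 + (-39 - 30*(-6))) = 524350397318*(10324 + (-39 + 180))/22637413 = 524350397318*(10324 + 141)/22637413 = (524350397318/22637413)*10465 = 5487326907932870/22637413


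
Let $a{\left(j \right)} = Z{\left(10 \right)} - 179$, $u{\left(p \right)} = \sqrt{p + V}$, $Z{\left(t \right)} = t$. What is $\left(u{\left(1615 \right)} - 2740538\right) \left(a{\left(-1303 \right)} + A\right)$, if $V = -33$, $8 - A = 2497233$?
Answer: $6844203157972 - 2497394 \sqrt{1582} \approx 6.8441 \cdot 10^{12}$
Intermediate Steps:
$A = -2497225$ ($A = 8 - 2497233 = -2497225$)
$u{\left(p \right)} = \sqrt{-33 + p}$ ($u{\left(p \right)} = \sqrt{p - 33} = \sqrt{-33 + p}$)
$a{\left(j \right)} = -169$ ($a{\left(j \right)} = 10 - 179 = -169$)
$\left(u{\left(1615 \right)} - 2740538\right) \left(a{\left(-1303 \right)} + A\right) = \left(\sqrt{-33 + 1615} - 2740538\right) \left(-169 - 2497225\right) = \left(\sqrt{1582} - 2740538\right) \left(-2497394\right) = \left(-2740538 + \sqrt{1582}\right) \left(-2497394\right) = 6844203157972 - 2497394 \sqrt{1582}$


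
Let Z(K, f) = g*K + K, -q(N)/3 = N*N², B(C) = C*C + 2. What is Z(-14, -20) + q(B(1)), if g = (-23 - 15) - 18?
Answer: 689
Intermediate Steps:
B(C) = 2 + C² (B(C) = C² + 2 = 2 + C²)
g = -56 (g = -38 - 18 = -56)
q(N) = -3*N³ (q(N) = -3*N*N² = -3*N³)
Z(K, f) = -55*K (Z(K, f) = -56*K + K = -55*K)
Z(-14, -20) + q(B(1)) = -55*(-14) - 3*(2 + 1²)³ = 770 - 3*(2 + 1)³ = 770 - 3*3³ = 770 - 3*27 = 770 - 81 = 689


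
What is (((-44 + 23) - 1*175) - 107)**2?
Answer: 91809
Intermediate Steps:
(((-44 + 23) - 1*175) - 107)**2 = ((-21 - 175) - 107)**2 = (-196 - 107)**2 = (-303)**2 = 91809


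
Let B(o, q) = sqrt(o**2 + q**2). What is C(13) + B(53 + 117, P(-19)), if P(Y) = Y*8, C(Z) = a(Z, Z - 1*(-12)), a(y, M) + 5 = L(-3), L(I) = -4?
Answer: -9 + 2*sqrt(13001) ≈ 219.04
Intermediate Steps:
a(y, M) = -9 (a(y, M) = -5 - 4 = -9)
C(Z) = -9
P(Y) = 8*Y
C(13) + B(53 + 117, P(-19)) = -9 + sqrt((53 + 117)**2 + (8*(-19))**2) = -9 + sqrt(170**2 + (-152)**2) = -9 + sqrt(28900 + 23104) = -9 + sqrt(52004) = -9 + 2*sqrt(13001)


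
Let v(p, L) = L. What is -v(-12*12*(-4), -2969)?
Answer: 2969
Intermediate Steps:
-v(-12*12*(-4), -2969) = -1*(-2969) = 2969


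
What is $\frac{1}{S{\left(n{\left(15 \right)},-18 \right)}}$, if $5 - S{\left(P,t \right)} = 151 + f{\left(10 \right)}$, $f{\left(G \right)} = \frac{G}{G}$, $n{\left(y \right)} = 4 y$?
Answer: $- \frac{1}{147} \approx -0.0068027$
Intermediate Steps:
$f{\left(G \right)} = 1$
$S{\left(P,t \right)} = -147$ ($S{\left(P,t \right)} = 5 - \left(151 + 1\right) = 5 - 152 = -147$)
$\frac{1}{S{\left(n{\left(15 \right)},-18 \right)}} = \frac{1}{-147} = - \frac{1}{147}$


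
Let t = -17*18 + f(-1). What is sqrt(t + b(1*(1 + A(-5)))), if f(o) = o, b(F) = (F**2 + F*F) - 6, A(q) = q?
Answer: I*sqrt(281) ≈ 16.763*I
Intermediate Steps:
b(F) = -6 + 2*F**2 (b(F) = (F**2 + F**2) - 6 = 2*F**2 - 6 = -6 + 2*F**2)
t = -307 (t = -17*18 - 1 = -306 - 1 = -307)
sqrt(t + b(1*(1 + A(-5)))) = sqrt(-307 + (-6 + 2*(1*(1 - 5))**2)) = sqrt(-307 + (-6 + 2*(1*(-4))**2)) = sqrt(-307 + (-6 + 2*(-4)**2)) = sqrt(-307 + (-6 + 2*16)) = sqrt(-307 + (-6 + 32)) = sqrt(-307 + 26) = sqrt(-281) = I*sqrt(281)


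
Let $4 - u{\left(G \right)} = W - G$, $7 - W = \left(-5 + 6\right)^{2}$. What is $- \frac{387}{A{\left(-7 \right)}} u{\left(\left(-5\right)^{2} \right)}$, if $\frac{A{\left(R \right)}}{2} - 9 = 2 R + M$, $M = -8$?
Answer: $\frac{8901}{26} \approx 342.35$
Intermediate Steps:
$W = 6$ ($W = 7 - \left(-5 + 6\right)^{2} = 7 - 1^{2} = 7 - 1 = 6$)
$A{\left(R \right)} = 2 + 4 R$ ($A{\left(R \right)} = 18 + 2 \left(2 R - 8\right) = 18 + 2 \left(-8 + 2 R\right) = 18 + \left(-16 + 4 R\right) = 2 + 4 R$)
$u{\left(G \right)} = -2 + G$ ($u{\left(G \right)} = 4 - \left(6 - G\right) = 4 + \left(-6 + G\right) = -2 + G$)
$- \frac{387}{A{\left(-7 \right)}} u{\left(\left(-5\right)^{2} \right)} = - \frac{387}{2 + 4 \left(-7\right)} \left(-2 + \left(-5\right)^{2}\right) = - \frac{387}{2 - 28} \left(-2 + 25\right) = - \frac{387}{-26} \cdot 23 = \left(-387\right) \left(- \frac{1}{26}\right) 23 = \frac{387}{26} \cdot 23 = \frac{8901}{26}$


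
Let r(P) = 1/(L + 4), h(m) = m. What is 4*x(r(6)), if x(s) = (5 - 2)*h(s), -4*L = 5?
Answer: 48/11 ≈ 4.3636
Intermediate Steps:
L = -5/4 (L = -1/4*5 = -5/4 ≈ -1.2500)
r(P) = 4/11 (r(P) = 1/(-5/4 + 4) = 1/(11/4) = 4/11)
x(s) = 3*s (x(s) = (5 - 2)*s = 3*s)
4*x(r(6)) = 4*(3*(4/11)) = 4*(12/11) = 48/11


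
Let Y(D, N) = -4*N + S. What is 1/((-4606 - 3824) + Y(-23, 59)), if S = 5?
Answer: -1/8661 ≈ -0.00011546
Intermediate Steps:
Y(D, N) = 5 - 4*N (Y(D, N) = -4*N + 5 = 5 - 4*N)
1/((-4606 - 3824) + Y(-23, 59)) = 1/((-4606 - 3824) + (5 - 4*59)) = 1/(-8430 + (5 - 236)) = 1/(-8430 - 231) = 1/(-8661) = -1/8661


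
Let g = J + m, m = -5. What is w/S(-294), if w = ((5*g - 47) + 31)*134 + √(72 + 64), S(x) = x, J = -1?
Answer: 3082/147 - √34/147 ≈ 20.926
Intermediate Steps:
g = -6 (g = -1 - 5 = -6)
w = -6164 + 2*√34 (w = ((5*(-6) - 47) + 31)*134 + √(72 + 64) = ((-30 - 47) + 31)*134 + √136 = (-77 + 31)*134 + 2*√34 = -46*134 + 2*√34 = -6164 + 2*√34 ≈ -6152.3)
w/S(-294) = (-6164 + 2*√34)/(-294) = (-6164 + 2*√34)*(-1/294) = 3082/147 - √34/147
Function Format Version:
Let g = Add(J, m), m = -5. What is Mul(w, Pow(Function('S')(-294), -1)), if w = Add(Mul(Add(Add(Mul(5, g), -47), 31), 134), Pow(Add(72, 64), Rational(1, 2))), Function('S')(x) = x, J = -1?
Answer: Add(Rational(3082, 147), Mul(Rational(-1, 147), Pow(34, Rational(1, 2)))) ≈ 20.926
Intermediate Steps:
g = -6 (g = Add(-1, -5) = -6)
w = Add(-6164, Mul(2, Pow(34, Rational(1, 2)))) (w = Add(Mul(Add(Add(Mul(5, -6), -47), 31), 134), Pow(Add(72, 64), Rational(1, 2))) = Add(Mul(Add(Add(-30, -47), 31), 134), Pow(136, Rational(1, 2))) = Add(Mul(Add(-77, 31), 134), Mul(2, Pow(34, Rational(1, 2)))) = Add(Mul(-46, 134), Mul(2, Pow(34, Rational(1, 2)))) = Add(-6164, Mul(2, Pow(34, Rational(1, 2)))) ≈ -6152.3)
Mul(w, Pow(Function('S')(-294), -1)) = Mul(Add(-6164, Mul(2, Pow(34, Rational(1, 2)))), Pow(-294, -1)) = Mul(Add(-6164, Mul(2, Pow(34, Rational(1, 2)))), Rational(-1, 294)) = Add(Rational(3082, 147), Mul(Rational(-1, 147), Pow(34, Rational(1, 2))))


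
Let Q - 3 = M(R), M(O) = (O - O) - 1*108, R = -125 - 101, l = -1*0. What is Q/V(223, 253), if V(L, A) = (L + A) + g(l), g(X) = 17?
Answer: -105/493 ≈ -0.21298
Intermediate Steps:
l = 0
V(L, A) = 17 + A + L (V(L, A) = (L + A) + 17 = (A + L) + 17 = 17 + A + L)
R = -226
M(O) = -108 (M(O) = 0 - 108 = -108)
Q = -105 (Q = 3 - 108 = -105)
Q/V(223, 253) = -105/(17 + 253 + 223) = -105/493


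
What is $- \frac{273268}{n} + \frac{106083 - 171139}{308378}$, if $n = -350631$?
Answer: $\frac{30729594484}{54063443259} \approx 0.5684$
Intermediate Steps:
$- \frac{273268}{n} + \frac{106083 - 171139}{308378} = - \frac{273268}{-350631} + \frac{106083 - 171139}{308378} = \left(-273268\right) \left(- \frac{1}{350631}\right) + \left(106083 - 171139\right) \frac{1}{308378} = \frac{273268}{350631} - \frac{32528}{154189} = \frac{30729594484}{54063443259}$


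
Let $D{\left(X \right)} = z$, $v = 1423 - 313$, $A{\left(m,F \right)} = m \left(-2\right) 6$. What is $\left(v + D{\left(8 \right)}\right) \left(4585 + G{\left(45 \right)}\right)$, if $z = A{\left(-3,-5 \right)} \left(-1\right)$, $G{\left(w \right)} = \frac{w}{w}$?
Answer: $4925364$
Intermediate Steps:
$A{\left(m,F \right)} = - 12 m$ ($A{\left(m,F \right)} = - 2 m 6 = - 12 m$)
$G{\left(w \right)} = 1$
$v = 1110$ ($v = 1423 - 313 = 1110$)
$z = -36$ ($z = \left(-12\right) \left(-3\right) \left(-1\right) = 36 \left(-1\right) = -36$)
$D{\left(X \right)} = -36$
$\left(v + D{\left(8 \right)}\right) \left(4585 + G{\left(45 \right)}\right) = \left(1110 - 36\right) \left(4585 + 1\right) = 1074 \cdot 4586 = 4925364$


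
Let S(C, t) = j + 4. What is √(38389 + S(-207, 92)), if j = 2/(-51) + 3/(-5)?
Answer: 2*√624115815/255 ≈ 195.94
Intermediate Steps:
j = -163/255 (j = 2*(-1/51) + 3*(-⅕) = -2/51 - ⅗ = -163/255 ≈ -0.63922)
S(C, t) = 857/255 (S(C, t) = -163/255 + 4 = 857/255)
√(38389 + S(-207, 92)) = √(38389 + 857/255) = √(9790052/255) = 2*√624115815/255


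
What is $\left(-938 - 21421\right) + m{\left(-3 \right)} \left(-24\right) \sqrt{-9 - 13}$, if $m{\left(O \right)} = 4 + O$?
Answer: $-22359 - 24 i \sqrt{22} \approx -22359.0 - 112.57 i$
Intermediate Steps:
$\left(-938 - 21421\right) + m{\left(-3 \right)} \left(-24\right) \sqrt{-9 - 13} = \left(-938 - 21421\right) + \left(4 - 3\right) \left(-24\right) \sqrt{-9 - 13} = -22359 + 1 \left(-24\right) \sqrt{-22} = -22359 - 24 i \sqrt{22}$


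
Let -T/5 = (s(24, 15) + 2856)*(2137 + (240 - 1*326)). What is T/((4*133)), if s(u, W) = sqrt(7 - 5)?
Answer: -1046010/19 - 1465*sqrt(2)/76 ≈ -55080.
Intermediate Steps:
s(u, W) = sqrt(2)
T = -29288280 - 10255*sqrt(2) (T = -5*(sqrt(2) + 2856)*(2137 + (240 - 1*326)) = -5*(2856 + sqrt(2))*(2137 + (240 - 326)) = -5*(2856 + sqrt(2))*(2137 - 86) = -5*(2856 + sqrt(2))*2051 = -5*(5857656 + 2051*sqrt(2)) = -29288280 - 10255*sqrt(2) ≈ -2.9303e+7)
T/((4*133)) = (-29288280 - 10255*sqrt(2))/((4*133)) = (-29288280 - 10255*sqrt(2))/532 = (-29288280 - 10255*sqrt(2))*(1/532) = -1046010/19 - 1465*sqrt(2)/76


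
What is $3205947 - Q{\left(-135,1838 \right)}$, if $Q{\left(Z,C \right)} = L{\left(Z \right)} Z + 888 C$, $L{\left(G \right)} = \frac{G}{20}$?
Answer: $\frac{6291567}{4} \approx 1.5729 \cdot 10^{6}$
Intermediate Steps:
$L{\left(G \right)} = \frac{G}{20}$ ($L{\left(G \right)} = G \frac{1}{20} = \frac{G}{20}$)
$Q{\left(Z,C \right)} = 888 C + \frac{Z^{2}}{20}$ ($Q{\left(Z,C \right)} = \frac{Z}{20} Z + 888 C = \frac{Z^{2}}{20} + 888 C = 888 C + \frac{Z^{2}}{20}$)
$3205947 - Q{\left(-135,1838 \right)} = 3205947 - \left(888 \cdot 1838 + \frac{\left(-135\right)^{2}}{20}\right) = 3205947 - \left(1632144 + \frac{1}{20} \cdot 18225\right) = 3205947 - \left(1632144 + \frac{3645}{4}\right) = 3205947 - \frac{6532221}{4} = \frac{6291567}{4}$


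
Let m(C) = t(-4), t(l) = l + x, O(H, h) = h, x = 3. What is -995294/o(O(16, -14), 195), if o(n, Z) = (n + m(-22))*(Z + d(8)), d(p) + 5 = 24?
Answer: 497647/1605 ≈ 310.06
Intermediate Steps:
d(p) = 19 (d(p) = -5 + 24 = 19)
t(l) = 3 + l (t(l) = l + 3 = 3 + l)
m(C) = -1 (m(C) = 3 - 4 = -1)
o(n, Z) = (-1 + n)*(19 + Z) (o(n, Z) = (n - 1)*(Z + 19) = (-1 + n)*(19 + Z))
-995294/o(O(16, -14), 195) = -995294/(-19 - 1*195 + 19*(-14) + 195*(-14)) = -995294/(-19 - 195 - 266 - 2730) = -995294/(-3210) = -995294*(-1/3210) = 497647/1605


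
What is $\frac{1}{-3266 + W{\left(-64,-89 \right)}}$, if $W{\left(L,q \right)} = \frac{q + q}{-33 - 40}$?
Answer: $- \frac{73}{238240} \approx -0.00030641$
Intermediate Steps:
$W{\left(L,q \right)} = - \frac{2 q}{73}$ ($W{\left(L,q \right)} = \frac{2 q}{-73} = 2 q \left(- \frac{1}{73}\right) = - \frac{2 q}{73}$)
$\frac{1}{-3266 + W{\left(-64,-89 \right)}} = \frac{1}{-3266 - - \frac{178}{73}} = \frac{1}{-3266 + \frac{178}{73}} = \frac{1}{- \frac{238240}{73}} = - \frac{73}{238240}$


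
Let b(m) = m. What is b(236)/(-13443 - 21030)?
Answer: -236/34473 ≈ -0.0068459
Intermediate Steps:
b(236)/(-13443 - 21030) = 236/(-13443 - 21030) = 236/(-34473) = 236*(-1/34473) = -236/34473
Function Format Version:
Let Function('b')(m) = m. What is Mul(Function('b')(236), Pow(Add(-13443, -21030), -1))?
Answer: Rational(-236, 34473) ≈ -0.0068459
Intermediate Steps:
Mul(Function('b')(236), Pow(Add(-13443, -21030), -1)) = Mul(236, Pow(Add(-13443, -21030), -1)) = Mul(236, Pow(-34473, -1)) = Mul(236, Rational(-1, 34473)) = Rational(-236, 34473)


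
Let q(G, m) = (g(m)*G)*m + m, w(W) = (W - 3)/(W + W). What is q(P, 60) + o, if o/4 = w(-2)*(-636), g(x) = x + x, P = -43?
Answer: -312720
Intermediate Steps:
g(x) = 2*x
w(W) = (-3 + W)/(2*W) (w(W) = (-3 + W)/((2*W)) = (-3 + W)*(1/(2*W)) = (-3 + W)/(2*W))
q(G, m) = m + 2*G*m² (q(G, m) = ((2*m)*G)*m + m = (2*G*m)*m + m = 2*G*m² + m = m + 2*G*m²)
o = -3180 (o = 4*(((½)*(-3 - 2)/(-2))*(-636)) = 4*(((½)*(-½)*(-5))*(-636)) = 4*((5/4)*(-636)) = 4*(-795) = -3180)
q(P, 60) + o = 60*(1 + 2*(-43)*60) - 3180 = 60*(1 - 5160) - 3180 = 60*(-5159) - 3180 = -309540 - 3180 = -312720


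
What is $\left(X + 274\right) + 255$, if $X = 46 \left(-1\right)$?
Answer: $483$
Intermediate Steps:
$X = -46$
$\left(X + 274\right) + 255 = \left(-46 + 274\right) + 255 = 228 + 255 = 483$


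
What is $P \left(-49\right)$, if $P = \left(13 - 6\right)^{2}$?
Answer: $-2401$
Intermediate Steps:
$P = 49$ ($P = 7^{2} = 49$)
$P \left(-49\right) = 49 \left(-49\right) = -2401$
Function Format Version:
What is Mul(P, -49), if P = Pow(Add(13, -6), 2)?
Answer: -2401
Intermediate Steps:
P = 49 (P = Pow(7, 2) = 49)
Mul(P, -49) = Mul(49, -49) = -2401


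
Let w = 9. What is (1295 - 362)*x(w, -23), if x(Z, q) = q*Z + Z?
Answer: -184734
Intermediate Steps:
x(Z, q) = Z + Z*q (x(Z, q) = Z*q + Z = Z + Z*q)
(1295 - 362)*x(w, -23) = (1295 - 362)*(9*(1 - 23)) = 933*(9*(-22)) = 933*(-198) = -184734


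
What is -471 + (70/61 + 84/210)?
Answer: -143183/305 ≈ -469.45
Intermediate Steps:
-471 + (70/61 + 84/210) = -471 + (70*(1/61) + 84*(1/210)) = -471 + (70/61 + 2/5) = -471 + 472/305 = -143183/305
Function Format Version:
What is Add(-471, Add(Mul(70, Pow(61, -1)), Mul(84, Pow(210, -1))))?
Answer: Rational(-143183, 305) ≈ -469.45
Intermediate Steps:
Add(-471, Add(Mul(70, Pow(61, -1)), Mul(84, Pow(210, -1)))) = Add(-471, Add(Mul(70, Rational(1, 61)), Mul(84, Rational(1, 210)))) = Add(-471, Add(Rational(70, 61), Rational(2, 5))) = Add(-471, Rational(472, 305)) = Rational(-143183, 305)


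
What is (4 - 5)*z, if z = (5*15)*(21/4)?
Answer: -1575/4 ≈ -393.75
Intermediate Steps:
z = 1575/4 (z = 75*(21*(¼)) = 75*(21/4) = 1575/4 ≈ 393.75)
(4 - 5)*z = (4 - 5)*(1575/4) = -1*1575/4 = -1575/4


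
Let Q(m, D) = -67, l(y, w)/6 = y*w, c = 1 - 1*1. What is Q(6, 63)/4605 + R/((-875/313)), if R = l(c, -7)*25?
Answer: -67/4605 ≈ -0.014549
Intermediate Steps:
c = 0 (c = 1 - 1 = 0)
l(y, w) = 6*w*y (l(y, w) = 6*(y*w) = 6*(w*y) = 6*w*y)
R = 0 (R = (6*(-7)*0)*25 = 0*25 = 0)
Q(6, 63)/4605 + R/((-875/313)) = -67/4605 + 0/((-875/313)) = -67*1/4605 + 0/((-875*1/313)) = -67/4605 + 0/(-875/313) = -67/4605 + 0*(-313/875) = -67/4605 + 0 = -67/4605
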